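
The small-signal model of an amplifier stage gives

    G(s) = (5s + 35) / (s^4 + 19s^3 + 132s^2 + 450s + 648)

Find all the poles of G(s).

s = -3 + 3j, -3 - 3j, -4, -9

The poles are the roots of the denominator s^4 + 19s^3 + 132s^2 + 450s + 648 = 0.
Trying s = -4: the polynomial evaluates to 0, so (s + 4) is a factor.
Dividing out leaves s^3 + 15s^2 + 72s + 162 = 0.
This factors further as (s^2 + 6s + 18)(s + 9) = 0.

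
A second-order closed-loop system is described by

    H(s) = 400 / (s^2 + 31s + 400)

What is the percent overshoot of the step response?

Comparing s^2 + 31s + 400 to s^2 + 2ζωₙs + ωₙ²: ωₙ = 20 rad/s and ζ = 31/(2·20) = 0.775.
%OS = 100·exp(−πζ/√(1−ζ²)) = 100·exp(−π·0.775/√(1−0.775²)) ≈ 2.12%.

%OS ≈ 2.12%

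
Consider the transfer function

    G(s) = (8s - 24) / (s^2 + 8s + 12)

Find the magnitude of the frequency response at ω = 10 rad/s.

Substitute s = j10: numerator = -24 + j80, denominator = -88 + j80.
|G(j10)| = |-24 + j80| / |-88 + j80| = 83.522 / 118.93 ≈ 0.7023.

|G(j10)| ≈ 0.7023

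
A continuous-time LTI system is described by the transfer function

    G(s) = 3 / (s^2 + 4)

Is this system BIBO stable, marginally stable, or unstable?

The denominator s^2 + 4 factors as (s^2 + 4), giving poles at s = 2j, -2j.
Since the simple pole(s) at s = 2j, -2j lie on the jω-axis with none in the right half-plane, the system is marginally stable.

marginally stable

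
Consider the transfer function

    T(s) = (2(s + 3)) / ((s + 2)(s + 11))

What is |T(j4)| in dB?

Substitute s = j4: numerator = 6 + j8, denominator = 6 + j52.
|T(j4)| = |6 + j8| / |6 + j52| = 10 / 52.345 ≈ 0.1910.
In decibels: 20·log₁₀(0.1910) ≈ -14.4 dB.

|T(j4)|_dB ≈ -14.4 dB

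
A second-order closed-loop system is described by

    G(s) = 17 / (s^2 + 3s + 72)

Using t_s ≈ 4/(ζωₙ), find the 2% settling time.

t_s ≈ 2.667 s

Comparing s^2 + 3s + 72 to s^2 + 2ζωₙs + ωₙ²: ωₙ = √72 ≈ 8.485 rad/s and ζ = 3/(2·√72) ≈ 0.1768.
ζωₙ = 3/2 = 1.5, so t_s ≈ 4/(ζωₙ) = 4/1.5 ≈ 2.667 s.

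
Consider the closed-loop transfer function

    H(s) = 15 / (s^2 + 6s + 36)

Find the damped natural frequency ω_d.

ω_d ≈ 5.196 rad/s

Comparing s^2 + 6s + 36 to s^2 + 2ζωₙs + ωₙ²: ωₙ = 6 rad/s and ζ = 6/(2·6) = 0.5.
ζωₙ = 6/2 = 3, so ω_d = ωₙ√(1−ζ²) = √(ωₙ² − (ζωₙ)²) = √(36 − 3²) = √27 ≈ 5.196 rad/s.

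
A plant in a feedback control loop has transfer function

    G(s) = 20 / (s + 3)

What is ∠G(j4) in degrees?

At s = j4: numerator = 20, denominator = 3 + j4.
∠G = ∠num − ∠den = 0° − (53.130°) = -53.13°.

∠G(j4) ≈ -53.13°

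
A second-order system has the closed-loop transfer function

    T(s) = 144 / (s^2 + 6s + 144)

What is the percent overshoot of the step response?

Comparing s^2 + 6s + 144 to s^2 + 2ζωₙs + ωₙ²: ωₙ = 12 rad/s and ζ = 6/(2·12) = 0.25.
%OS = 100·exp(−πζ/√(1−ζ²)) = 100·exp(−π·0.25/√(1−0.25²)) ≈ 44.4%.

%OS ≈ 44.4%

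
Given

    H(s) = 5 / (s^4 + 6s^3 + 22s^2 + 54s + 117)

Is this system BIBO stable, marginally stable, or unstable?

The denominator s^4 + 6s^3 + 22s^2 + 54s + 117 factors as (s^2 + 9)(s^2 + 6s + 13), giving poles at s = ±3j, -3 ± 2j.
Since the simple pole(s) at s = 3j, -3j lie on the jω-axis with none in the right half-plane, the system is marginally stable.

marginally stable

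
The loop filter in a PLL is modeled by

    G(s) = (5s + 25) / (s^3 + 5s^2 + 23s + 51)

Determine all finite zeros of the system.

Set the numerator to zero: 5s + 25 = 0, i.e. 5·(s + 5) = 0.
So s = -5.

s = -5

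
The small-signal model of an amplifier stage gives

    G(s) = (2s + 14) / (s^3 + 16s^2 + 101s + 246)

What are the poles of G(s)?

The poles are the roots of the denominator s^3 + 16s^2 + 101s + 246 = 0.
Trying s = -6: the polynomial evaluates to 0, so (s + 6) is a factor.
Dividing out leaves s^2 + 10s + 41 = 0.
The quadratic formula then gives s = -5 ± 4j.

s = -5 ± 4j, -6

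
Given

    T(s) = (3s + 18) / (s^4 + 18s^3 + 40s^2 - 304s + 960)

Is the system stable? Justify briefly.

The denominator s^4 + 18s^3 + 40s^2 - 304s + 960 factors as (s^2 - 4s + 8)(s + 10)(s + 12), giving poles at s = 2 ± 2j, -10, -12.
Since the pole(s) at s = 2 ± 2j lie in the right half-plane, the system is unstable.

unstable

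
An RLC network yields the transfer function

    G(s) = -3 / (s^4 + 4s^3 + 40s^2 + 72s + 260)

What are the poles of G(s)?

The poles are the roots of the denominator s^4 + 4s^3 + 40s^2 + 72s + 260 = 0.
No real roots exist; factor into two real quadratics: (s^2 + 2s + 10)(s^2 + 2s + 26) = 0.
Each quadratic gives a conjugate pair via the quadratic formula.

s = -1 ± 3j, -1 ± 5j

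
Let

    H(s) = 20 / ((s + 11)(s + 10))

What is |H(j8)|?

|H(j8)| ≈ 0.1148

Substitute s = j8: numerator = 20, denominator = 46 + j168.
|H(j8)| = |20| / |46 + j168| = 20 / 174.18 ≈ 0.1148.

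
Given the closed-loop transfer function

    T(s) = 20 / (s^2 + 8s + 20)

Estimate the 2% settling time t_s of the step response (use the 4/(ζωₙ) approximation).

Comparing s^2 + 8s + 20 to s^2 + 2ζωₙs + ωₙ²: ωₙ = √20 ≈ 4.472 rad/s and ζ = 8/(2·√20) ≈ 0.8944.
ζωₙ = 8/2 = 4, so t_s ≈ 4/(ζωₙ) = 4/4 = 1 s.

t_s ≈ 1 s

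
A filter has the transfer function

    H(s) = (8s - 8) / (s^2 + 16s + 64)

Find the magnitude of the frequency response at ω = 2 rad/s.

Substitute s = j2: numerator = -8 + j16, denominator = 60 + j32.
|H(j2)| = |-8 + j16| / |60 + j32| = 17.889 / 68 ≈ 0.2631.

|H(j2)| ≈ 0.2631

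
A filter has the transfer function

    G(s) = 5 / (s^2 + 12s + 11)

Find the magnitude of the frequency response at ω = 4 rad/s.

Substitute s = j4: numerator = 5, denominator = -5 + j48.
|G(j4)| = |5| / |-5 + j48| = 5 / 48.260 ≈ 0.1036.

|G(j4)| ≈ 0.1036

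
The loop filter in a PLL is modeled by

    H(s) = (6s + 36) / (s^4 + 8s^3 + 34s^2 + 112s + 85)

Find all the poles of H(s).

The poles are the roots of the denominator s^4 + 8s^3 + 34s^2 + 112s + 85 = 0.
Trying s = -5: the polynomial evaluates to 0, so (s + 5) is a factor.
Dividing out leaves s^3 + 3s^2 + 19s + 17 = 0.
This factors further as (s^2 + 2s + 17)(s + 1) = 0.

s = -1 ± 4j, -5, -1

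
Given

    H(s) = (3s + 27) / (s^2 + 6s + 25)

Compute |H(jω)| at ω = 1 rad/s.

|H(j1)| ≈ 1.098

Substitute s = j1: numerator = 27 + j3, denominator = 24 + j6.
|H(j1)| = |27 + j3| / |24 + j6| = 27.166 / 24.739 ≈ 1.098.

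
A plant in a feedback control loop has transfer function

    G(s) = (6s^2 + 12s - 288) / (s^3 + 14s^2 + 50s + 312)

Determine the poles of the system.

The poles are the roots of the denominator s^3 + 14s^2 + 50s + 312 = 0.
Trying s = -12: the polynomial evaluates to 0, so (s + 12) is a factor.
Dividing out leaves s^2 + 2s + 26 = 0.
The quadratic formula then gives s = -1 ± 5j.

s = -1 ± 5j, -12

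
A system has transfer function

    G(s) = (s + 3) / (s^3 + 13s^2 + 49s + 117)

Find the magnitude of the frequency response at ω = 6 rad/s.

Substitute s = j6: numerator = 3 + j6, denominator = -351 + j78.
|G(j6)| = |3 + j6| / |-351 + j78| = 6.7082 / 359.56 ≈ 0.01866.

|G(j6)| ≈ 0.01866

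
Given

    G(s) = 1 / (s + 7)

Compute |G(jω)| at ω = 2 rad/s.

Substitute s = j2: numerator = 1, denominator = 7 + j2.
|G(j2)| = |1| / |7 + j2| = 1 / 7.2801 ≈ 0.1374.

|G(j2)| ≈ 0.1374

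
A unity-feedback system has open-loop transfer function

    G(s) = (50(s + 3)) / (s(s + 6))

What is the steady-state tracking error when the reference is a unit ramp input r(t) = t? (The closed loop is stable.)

e_ss = 0.04000

G(s) has one pole at the origin.
This is a Type 1 system. Kv = lim_{s→0} s·G(s) = 150/6 = 25.
e_ss = 1/Kv = 1/(25) = 1/25 ≈ 0.04000.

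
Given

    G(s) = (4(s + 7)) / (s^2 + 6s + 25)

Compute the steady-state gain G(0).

G(0) = 28/25 ≈ 1.120

Set s = 0: G(0) = (28) / (25) = 28/25.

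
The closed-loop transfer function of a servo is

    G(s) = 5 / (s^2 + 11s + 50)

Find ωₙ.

ωₙ ≈ 7.071 rad/s

Compare the denominator to the standard form s^2 + 2ζωₙs + ωₙ².
ωₙ² = 50, so ωₙ = √50 ≈ 7.071 rad/s.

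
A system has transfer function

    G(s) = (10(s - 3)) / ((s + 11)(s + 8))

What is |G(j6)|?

Substitute s = j6: numerator = -30 + j60, denominator = 52 + j114.
|G(j6)| = |-30 + j60| / |52 + j114| = 67.082 / 125.30 ≈ 0.5354.

|G(j6)| ≈ 0.5354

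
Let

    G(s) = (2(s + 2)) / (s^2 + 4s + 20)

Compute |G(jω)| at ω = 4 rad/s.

Substitute s = j4: numerator = 4 + j8, denominator = 4 + j16.
|G(j4)| = |4 + j8| / |4 + j16| = 8.9443 / 16.492 ≈ 0.5423.

|G(j4)| ≈ 0.5423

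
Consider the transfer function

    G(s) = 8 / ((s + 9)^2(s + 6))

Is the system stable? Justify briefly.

The poles can be read from the denominator factors: s = -9, -6, -9.
Since all poles lie strictly in the left half-plane, the system is stable.

stable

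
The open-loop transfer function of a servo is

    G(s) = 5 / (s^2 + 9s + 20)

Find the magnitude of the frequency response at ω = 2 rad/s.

|G(j2)| ≈ 0.2076

Substitute s = j2: numerator = 5, denominator = 16 + j18.
|G(j2)| = |5| / |16 + j18| = 5 / 24.083 ≈ 0.2076.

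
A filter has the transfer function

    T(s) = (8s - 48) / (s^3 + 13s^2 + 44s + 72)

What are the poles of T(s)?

The poles are the roots of the denominator s^3 + 13s^2 + 44s + 72 = 0.
Trying s = -9: the polynomial evaluates to 0, so (s + 9) is a factor.
Dividing out leaves s^2 + 4s + 8 = 0.
The quadratic formula then gives s = -2 ± 2j.

s = -2 ± 2j, -9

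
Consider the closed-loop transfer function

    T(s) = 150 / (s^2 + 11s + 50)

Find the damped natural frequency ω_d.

Comparing s^2 + 11s + 50 to s^2 + 2ζωₙs + ωₙ²: ωₙ = √50 ≈ 7.071 rad/s and ζ = 11/(2·√50) ≈ 0.7778.
ζωₙ = 11/2 = 5.5, so ω_d = ωₙ√(1−ζ²) = √(ωₙ² − (ζωₙ)²) = √(50 − 5.5²) = √19.75 ≈ 4.444 rad/s.

ω_d ≈ 4.444 rad/s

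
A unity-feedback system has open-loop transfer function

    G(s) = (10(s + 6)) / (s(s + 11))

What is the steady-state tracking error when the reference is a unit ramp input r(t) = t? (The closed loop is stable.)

G(s) has one pole at the origin.
This is a Type 1 system. Kv = lim_{s→0} s·G(s) = 60/11.
e_ss = 1/Kv = 1/(60/11) = 11/60 ≈ 0.1833.

e_ss = 0.1833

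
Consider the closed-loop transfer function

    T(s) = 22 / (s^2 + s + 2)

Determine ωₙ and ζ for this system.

Compare the denominator to the standard form s^2 + 2ζωₙs + ωₙ².
ωₙ² = 2, so ωₙ = √2 ≈ 1.414 rad/s.
2ζωₙ = 1, so ζ = 1/(2·√2) ≈ 0.3536.

ωₙ ≈ 1.414 rad/s, ζ ≈ 0.3536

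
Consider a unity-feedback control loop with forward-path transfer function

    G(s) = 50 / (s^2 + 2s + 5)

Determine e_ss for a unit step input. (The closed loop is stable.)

e_ss = 0.09091

G(s) has no poles at the origin.
This is a Type 0 system. Kp = lim_{s→0} G(s) = 50/5 = 10.
e_ss = 1/(1 + Kp) = 1/(1 + 10) = 1/11 ≈ 0.09091.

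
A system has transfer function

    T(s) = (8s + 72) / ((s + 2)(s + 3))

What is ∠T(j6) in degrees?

At s = j6: numerator = 72 + j48, denominator = -30 + j30.
∠T = ∠num − ∠den = 33.690° − (135°) = -101.3°.

∠T(j6) ≈ -101.3°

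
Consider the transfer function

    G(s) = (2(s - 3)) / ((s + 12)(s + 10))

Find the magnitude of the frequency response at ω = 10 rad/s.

Substitute s = j10: numerator = -6 + j20, denominator = 20 + j220.
|G(j10)| = |-6 + j20| / |20 + j220| = 20.881 / 220.91 ≈ 0.09452.

|G(j10)| ≈ 0.09452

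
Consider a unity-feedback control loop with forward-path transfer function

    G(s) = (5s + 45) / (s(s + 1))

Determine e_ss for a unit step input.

e_ss = 0

G(s) has one pole at the origin.
This is a Type 1 system; for a step input the steady-state error is zero.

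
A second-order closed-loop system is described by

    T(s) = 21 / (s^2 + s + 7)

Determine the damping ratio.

Compare the denominator to the standard form s^2 + 2ζωₙs + ωₙ².
ωₙ² = 7, so ωₙ = √7 ≈ 2.646 rad/s.
2ζωₙ = 1, so ζ = 1/(2·√7) ≈ 0.1890.
With ζ = 0.1890 the response is underdamped.

ζ ≈ 0.1890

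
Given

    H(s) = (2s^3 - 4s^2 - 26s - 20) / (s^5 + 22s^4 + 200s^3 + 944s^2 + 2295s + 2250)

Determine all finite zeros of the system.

s = -2, 5, -1

Set the numerator to zero: 2s^3 - 4s^2 - 26s - 20 = 0, i.e. 2·(s^3 - 2s^2 - 13s - 10) = 0.
Factoring: (s + 2)(s - 5)(s + 1) = 0.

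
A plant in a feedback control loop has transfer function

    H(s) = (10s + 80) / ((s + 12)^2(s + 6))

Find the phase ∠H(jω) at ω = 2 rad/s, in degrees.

At s = j2: numerator = 80 + j20, denominator = 744 + j568.
∠H = ∠num − ∠den = 14.036° − (37.360°) = -23.32°.

∠H(j2) ≈ -23.32°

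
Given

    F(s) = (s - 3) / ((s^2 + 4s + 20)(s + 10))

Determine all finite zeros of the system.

Set the numerator to zero: s - 3 = 0.
So s = 3.

s = 3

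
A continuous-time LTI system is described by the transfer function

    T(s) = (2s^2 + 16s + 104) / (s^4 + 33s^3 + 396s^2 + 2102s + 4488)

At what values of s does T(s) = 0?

Set the numerator to zero: 2s^2 + 16s + 104 = 0, i.e. 2·(s^2 + 8s + 52) = 0.
Factoring: (s^2 + 8s + 52) = 0.

s = -4 ± 6j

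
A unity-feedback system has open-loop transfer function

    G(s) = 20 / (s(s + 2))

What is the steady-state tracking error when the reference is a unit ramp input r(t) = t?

G(s) has one pole at the origin.
This is a Type 1 system. Kv = lim_{s→0} s·G(s) = 20/2 = 10.
e_ss = 1/Kv = 1/(10) = 1/10 ≈ 0.1000.

e_ss = 0.1000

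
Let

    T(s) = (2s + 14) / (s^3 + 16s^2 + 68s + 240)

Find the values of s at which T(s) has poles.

s = -2 ± 4j, -12

The poles are the roots of the denominator s^3 + 16s^2 + 68s + 240 = 0.
Trying s = -12: the polynomial evaluates to 0, so (s + 12) is a factor.
Dividing out leaves s^2 + 4s + 20 = 0.
The quadratic formula then gives s = -2 ± 4j.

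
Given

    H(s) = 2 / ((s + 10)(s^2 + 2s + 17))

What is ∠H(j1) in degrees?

At s = j1: numerator = 2, denominator = 158 + j36.
∠H = ∠num − ∠den = 0° − (12.836°) = -12.84°.

∠H(j1) ≈ -12.84°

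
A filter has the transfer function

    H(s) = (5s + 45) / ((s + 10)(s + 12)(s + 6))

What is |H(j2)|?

Substitute s = j2: numerator = 45 + j10, denominator = 608 + j496.
|H(j2)| = |45 + j10| / |608 + j496| = 46.098 / 784.65 ≈ 0.05875.

|H(j2)| ≈ 0.05875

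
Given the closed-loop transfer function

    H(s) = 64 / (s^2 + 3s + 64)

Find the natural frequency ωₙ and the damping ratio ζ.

Compare the denominator to the standard form s^2 + 2ζωₙs + ωₙ².
ωₙ² = 64, so ωₙ = 8 rad/s.
2ζωₙ = 3, so ζ = 3/(2·8) = 0.1875.
With ζ = 0.1875 the response is underdamped.

ωₙ = 8 rad/s, ζ = 0.1875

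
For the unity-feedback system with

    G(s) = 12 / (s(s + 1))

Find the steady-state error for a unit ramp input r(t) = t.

G(s) has one pole at the origin.
This is a Type 1 system. Kv = lim_{s→0} s·G(s) = 12/1.
e_ss = 1/Kv = 1/(12) = 1/12 ≈ 0.08333.

e_ss = 0.08333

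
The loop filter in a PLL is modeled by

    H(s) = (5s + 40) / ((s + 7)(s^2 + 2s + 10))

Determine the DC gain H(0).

Set s = 0: H(0) = (40) / (70) = 4/7.

H(0) = 4/7 ≈ 0.5714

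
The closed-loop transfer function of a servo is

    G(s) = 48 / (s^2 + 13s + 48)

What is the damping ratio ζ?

ζ ≈ 0.9382

Compare the denominator to the standard form s^2 + 2ζωₙs + ωₙ².
ωₙ² = 48, so ωₙ = √48 ≈ 6.928 rad/s.
2ζωₙ = 13, so ζ = 13/(2·√48) ≈ 0.9382.
With ζ = 0.9382 the response is underdamped.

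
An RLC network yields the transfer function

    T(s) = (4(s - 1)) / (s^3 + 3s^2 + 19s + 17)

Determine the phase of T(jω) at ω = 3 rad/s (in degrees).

∠T(j3) ≈ 0°

At s = j3: numerator = -4 + j12, denominator = -10 + j30.
∠T = ∠num − ∠den = 108.43° − (108.43°) = 0°.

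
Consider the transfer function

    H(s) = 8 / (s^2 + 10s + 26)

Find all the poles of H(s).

s = -5 ± j

The poles are the roots of the denominator s^2 + 10s + 26 = 0.
Using the quadratic formula: s = (-10 ± √(-4))/2 = -5 ± 1j.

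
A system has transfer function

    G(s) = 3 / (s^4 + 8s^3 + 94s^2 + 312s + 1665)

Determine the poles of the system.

s = -1 + 6j, -1 - 6j, -3 + 6j, -3 - 6j

The poles are the roots of the denominator s^4 + 8s^3 + 94s^2 + 312s + 1665 = 0.
No real roots exist; factor into two real quadratics: (s^2 + 2s + 37)(s^2 + 6s + 45) = 0.
Each quadratic gives a conjugate pair via the quadratic formula.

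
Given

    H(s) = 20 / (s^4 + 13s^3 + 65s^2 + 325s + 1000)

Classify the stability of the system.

The denominator s^4 + 13s^3 + 65s^2 + 325s + 1000 factors as (s^2 + 25)(s + 8)(s + 5), giving poles at s = 5j, -5j, -8, -5.
Since the simple pole(s) at s = 5j, -5j lie on the jω-axis with none in the right half-plane, the system is marginally stable.

marginally stable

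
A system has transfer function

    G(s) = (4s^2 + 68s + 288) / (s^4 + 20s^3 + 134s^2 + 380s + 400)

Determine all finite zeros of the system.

Set the numerator to zero: 4s^2 + 68s + 288 = 0, i.e. 4·(s^2 + 17s + 72) = 0.
Factoring: (s + 8)(s + 9) = 0.

s = -8, -9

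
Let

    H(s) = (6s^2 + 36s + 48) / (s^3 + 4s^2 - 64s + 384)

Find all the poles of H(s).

The poles are the roots of the denominator s^3 + 4s^2 - 64s + 384 = 0.
Trying s = -12: the polynomial evaluates to 0, so (s + 12) is a factor.
Dividing out leaves s^2 - 8s + 32 = 0.
The quadratic formula then gives s = 4 ± 4j.

s = 4 + 4j, 4 - 4j, -12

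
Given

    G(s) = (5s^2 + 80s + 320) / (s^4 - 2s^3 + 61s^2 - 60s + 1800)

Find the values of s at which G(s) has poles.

The poles are the roots of the denominator s^4 - 2s^3 + 61s^2 - 60s + 1800 = 0.
No real roots exist; factor into two real quadratics: (s^2 - 6s + 45)(s^2 + 4s + 40) = 0.
Each quadratic gives a conjugate pair via the quadratic formula.

s = 3 + 6j, 3 - 6j, -2 + 6j, -2 - 6j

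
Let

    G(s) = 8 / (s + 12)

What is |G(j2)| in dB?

|G(j2)|_dB ≈ -3.64 dB

Substitute s = j2: numerator = 8, denominator = 12 + j2.
|G(j2)| = |8| / |12 + j2| = 8 / 12.166 ≈ 0.6576.
In decibels: 20·log₁₀(0.6576) ≈ -3.64 dB.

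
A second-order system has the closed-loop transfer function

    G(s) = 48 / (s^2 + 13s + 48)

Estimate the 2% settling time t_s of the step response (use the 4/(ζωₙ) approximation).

Comparing s^2 + 13s + 48 to s^2 + 2ζωₙs + ωₙ²: ωₙ = √48 ≈ 6.928 rad/s and ζ = 13/(2·√48) ≈ 0.9382.
ζωₙ = 13/2 = 6.5, so t_s ≈ 4/(ζωₙ) = 4/6.5 ≈ 0.6154 s.

t_s ≈ 0.6154 s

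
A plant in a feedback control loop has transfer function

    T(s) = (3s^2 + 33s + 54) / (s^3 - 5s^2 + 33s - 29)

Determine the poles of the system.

The poles are the roots of the denominator s^3 - 5s^2 + 33s - 29 = 0.
Trying s = 1: the polynomial evaluates to 0, so (s - 1) is a factor.
Dividing out leaves s^2 - 4s + 29 = 0.
The quadratic formula then gives s = 2 ± 5j.

s = 2 + 5j, 2 - 5j, 1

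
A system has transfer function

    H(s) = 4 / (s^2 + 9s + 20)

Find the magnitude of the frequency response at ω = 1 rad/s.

|H(j1)| ≈ 0.1903

Substitute s = j1: numerator = 4, denominator = 19 + j9.
|H(j1)| = |4| / |19 + j9| = 4 / 21.024 ≈ 0.1903.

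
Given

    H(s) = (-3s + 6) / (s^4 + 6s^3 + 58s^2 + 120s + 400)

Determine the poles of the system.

The poles are the roots of the denominator s^4 + 6s^3 + 58s^2 + 120s + 400 = 0.
No real roots exist; factor into two real quadratics: (s^2 + 2s + 10)(s^2 + 4s + 40) = 0.
Each quadratic gives a conjugate pair via the quadratic formula.

s = -1 ± 3j, -2 ± 6j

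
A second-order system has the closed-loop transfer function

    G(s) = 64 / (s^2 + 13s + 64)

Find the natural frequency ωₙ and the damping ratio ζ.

Compare the denominator to the standard form s^2 + 2ζωₙs + ωₙ².
ωₙ² = 64, so ωₙ = 8 rad/s.
2ζωₙ = 13, so ζ = 13/(2·8) = 0.8125.

ωₙ = 8 rad/s, ζ = 0.8125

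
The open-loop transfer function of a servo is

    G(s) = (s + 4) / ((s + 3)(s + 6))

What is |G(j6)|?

|G(j6)| ≈ 0.1267

Substitute s = j6: numerator = 4 + j6, denominator = -18 + j54.
|G(j6)| = |4 + j6| / |-18 + j54| = 7.2111 / 56.921 ≈ 0.1267.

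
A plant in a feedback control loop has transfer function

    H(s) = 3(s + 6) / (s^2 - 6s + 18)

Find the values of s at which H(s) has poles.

s = 3 + 3j, 3 - 3j

The poles are the roots of the denominator s^2 - 6s + 18 = 0.
Using the quadratic formula: s = (6 ± √(-36))/2 = 3 ± 3j.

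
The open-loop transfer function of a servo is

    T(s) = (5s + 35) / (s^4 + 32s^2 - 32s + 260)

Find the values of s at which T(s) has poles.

s = 1 ± 3j, -1 ± 5j

The poles are the roots of the denominator s^4 + 32s^2 - 32s + 260 = 0.
No real roots exist; factor into two real quadratics: (s^2 - 2s + 10)(s^2 + 2s + 26) = 0.
Each quadratic gives a conjugate pair via the quadratic formula.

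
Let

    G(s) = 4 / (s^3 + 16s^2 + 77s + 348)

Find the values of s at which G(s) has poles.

s = -12, -2 + 5j, -2 - 5j

The poles are the roots of the denominator s^3 + 16s^2 + 77s + 348 = 0.
Trying s = -12: the polynomial evaluates to 0, so (s + 12) is a factor.
Dividing out leaves s^2 + 4s + 29 = 0.
The quadratic formula then gives s = -2 ± 5j.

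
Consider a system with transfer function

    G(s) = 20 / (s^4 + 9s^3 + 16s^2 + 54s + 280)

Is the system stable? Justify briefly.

unstable

The denominator s^4 + 9s^3 + 16s^2 + 54s + 280 factors as (s^2 - 2s + 10)(s + 7)(s + 4), giving poles at s = 1 + 3j, 1 - 3j, -7, -4.
Since the pole(s) at s = 1 ± 3j lie in the right half-plane, the system is unstable.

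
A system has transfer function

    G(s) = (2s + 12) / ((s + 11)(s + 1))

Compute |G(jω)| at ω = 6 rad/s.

Substitute s = j6: numerator = 12 + j12, denominator = -25 + j72.
|G(j6)| = |12 + j12| / |-25 + j72| = 16.971 / 76.217 ≈ 0.2227.

|G(j6)| ≈ 0.2227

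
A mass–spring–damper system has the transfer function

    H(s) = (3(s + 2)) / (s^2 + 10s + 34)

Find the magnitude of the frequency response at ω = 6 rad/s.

Substitute s = j6: numerator = 6 + j18, denominator = -2 + j60.
|H(j6)| = |6 + j18| / |-2 + j60| = 18.974 / 60.033 ≈ 0.3161.

|H(j6)| ≈ 0.3161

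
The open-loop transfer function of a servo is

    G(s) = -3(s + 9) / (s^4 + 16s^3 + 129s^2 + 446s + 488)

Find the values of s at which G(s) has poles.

s = -5 + 6j, -5 - 6j, -2, -4

The poles are the roots of the denominator s^4 + 16s^3 + 129s^2 + 446s + 488 = 0.
Trying s = -2: the polynomial evaluates to 0, so (s + 2) is a factor.
Dividing out leaves s^3 + 14s^2 + 101s + 244 = 0.
This factors further as (s^2 + 10s + 61)(s + 4) = 0.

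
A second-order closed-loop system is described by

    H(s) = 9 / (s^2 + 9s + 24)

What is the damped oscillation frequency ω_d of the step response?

ω_d ≈ 1.936 rad/s

Comparing s^2 + 9s + 24 to s^2 + 2ζωₙs + ωₙ²: ωₙ = √24 ≈ 4.899 rad/s and ζ = 9/(2·√24) ≈ 0.9186.
ζωₙ = 9/2 = 4.5, so ω_d = ωₙ√(1−ζ²) = √(ωₙ² − (ζωₙ)²) = √(24 − 4.5²) = √3.75 ≈ 1.936 rad/s.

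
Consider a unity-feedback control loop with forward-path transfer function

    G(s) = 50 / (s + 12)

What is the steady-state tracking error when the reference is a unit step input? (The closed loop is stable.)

G(s) has no poles at the origin.
This is a Type 0 system. Kp = lim_{s→0} G(s) = 50/12 = 25/6.
e_ss = 1/(1 + Kp) = 1/(1 + 25/6) = 6/31 ≈ 0.1935.

e_ss = 0.1935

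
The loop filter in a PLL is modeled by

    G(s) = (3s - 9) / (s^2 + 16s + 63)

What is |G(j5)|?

|G(j5)| ≈ 0.1975

Substitute s = j5: numerator = -9 + j15, denominator = 38 + j80.
|G(j5)| = |-9 + j15| / |38 + j80| = 17.493 / 88.566 ≈ 0.1975.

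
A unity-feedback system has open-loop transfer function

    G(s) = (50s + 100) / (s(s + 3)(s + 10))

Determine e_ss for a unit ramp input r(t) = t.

e_ss = 0.3000

G(s) has one pole at the origin.
This is a Type 1 system. Kv = lim_{s→0} s·G(s) = 100/30 = 10/3.
e_ss = 1/Kv = 1/(10/3) = 3/10 ≈ 0.3000.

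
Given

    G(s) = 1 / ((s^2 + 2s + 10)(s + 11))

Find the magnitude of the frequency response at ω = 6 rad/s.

|G(j6)| ≈ 0.002787

Substitute s = j6: numerator = 1, denominator = -358 - j24.
|G(j6)| = |1| / |-358 - j24| = 1 / 358.80 ≈ 0.002787.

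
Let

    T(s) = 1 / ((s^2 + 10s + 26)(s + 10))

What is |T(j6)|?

|T(j6)| ≈ 0.001410

Substitute s = j6: numerator = 1, denominator = -460 + j540.
|T(j6)| = |1| / |-460 + j540| = 1 / 709.37 ≈ 0.001410.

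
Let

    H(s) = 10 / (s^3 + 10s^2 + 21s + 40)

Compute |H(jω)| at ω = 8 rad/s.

|H(j8)| ≈ 0.01446

Substitute s = j8: numerator = 10, denominator = -600 - j344.
|H(j8)| = |10| / |-600 - j344| = 10 / 691.62 ≈ 0.01446.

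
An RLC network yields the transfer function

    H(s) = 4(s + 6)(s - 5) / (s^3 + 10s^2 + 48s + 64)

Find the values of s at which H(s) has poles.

The poles are the roots of the denominator s^3 + 10s^2 + 48s + 64 = 0.
Trying s = -2: the polynomial evaluates to 0, so (s + 2) is a factor.
Dividing out leaves s^2 + 8s + 32 = 0.
The quadratic formula then gives s = -4 ± 4j.

s = -4 ± 4j, -2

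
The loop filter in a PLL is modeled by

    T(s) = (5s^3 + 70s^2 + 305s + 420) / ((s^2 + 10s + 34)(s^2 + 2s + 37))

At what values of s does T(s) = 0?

Set the numerator to zero: 5s^3 + 70s^2 + 305s + 420 = 0, i.e. 5·(s^3 + 14s^2 + 61s + 84) = 0.
Factoring: (s + 3)(s + 7)(s + 4) = 0.

s = -3, -7, -4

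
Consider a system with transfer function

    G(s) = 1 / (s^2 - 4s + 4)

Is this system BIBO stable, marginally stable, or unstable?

unstable

The denominator s^2 - 4s + 4 factors as (s - 2)^2, giving poles at s = 2, 2.
Since the pole(s) at s = 2, 2 lie in the right half-plane, the system is unstable.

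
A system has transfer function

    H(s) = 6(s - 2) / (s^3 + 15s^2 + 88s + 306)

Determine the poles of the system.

The poles are the roots of the denominator s^3 + 15s^2 + 88s + 306 = 0.
Trying s = -9: the polynomial evaluates to 0, so (s + 9) is a factor.
Dividing out leaves s^2 + 6s + 34 = 0.
The quadratic formula then gives s = -3 ± 5j.

s = -9, -3 ± 5j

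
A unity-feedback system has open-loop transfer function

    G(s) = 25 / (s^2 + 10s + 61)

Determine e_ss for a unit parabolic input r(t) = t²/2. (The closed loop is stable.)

G(s) has no poles at the origin.
This is a Type 0 system; Ka = lim_{s→0} s^2·G(s) = 0, so the steady-state error for a parabola input is infinite.

e_ss = ∞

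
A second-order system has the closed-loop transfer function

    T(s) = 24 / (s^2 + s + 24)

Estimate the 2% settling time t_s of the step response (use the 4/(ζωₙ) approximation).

t_s ≈ 8 s

Comparing s^2 + s + 24 to s^2 + 2ζωₙs + ωₙ²: ωₙ = √24 ≈ 4.899 rad/s and ζ = 1/(2·√24) ≈ 0.1021.
ζωₙ = 1/2 = 0.5, so t_s ≈ 4/(ζωₙ) = 4/0.5 = 8 s.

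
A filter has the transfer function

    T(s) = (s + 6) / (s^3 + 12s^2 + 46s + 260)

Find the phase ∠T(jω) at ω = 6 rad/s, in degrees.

At s = j6: numerator = 6 + j6, denominator = -172 + j60.
∠T = ∠num − ∠den = 45° − (160.77°) = -115.8°.

∠T(j6) ≈ -115.8°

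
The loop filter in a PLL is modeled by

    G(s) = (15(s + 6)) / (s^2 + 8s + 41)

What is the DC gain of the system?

Set s = 0: G(0) = (90) / (41) = 90/41.

G(0) = 90/41 ≈ 2.195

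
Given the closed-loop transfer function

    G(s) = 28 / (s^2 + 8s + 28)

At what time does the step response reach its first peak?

Comparing s^2 + 8s + 28 to s^2 + 2ζωₙs + ωₙ²: ωₙ = √28 ≈ 5.292 rad/s and ζ = 8/(2·√28) ≈ 0.7559.
ζωₙ = 8/2 = 4, so ω_d = ωₙ√(1−ζ²) = √(ωₙ² − (ζωₙ)²) = √(28 − 4²) = √12 ≈ 3.464 rad/s.
t_p = π/ω_d = π/3.464 ≈ 0.9069 s.

t_p ≈ 0.9069 s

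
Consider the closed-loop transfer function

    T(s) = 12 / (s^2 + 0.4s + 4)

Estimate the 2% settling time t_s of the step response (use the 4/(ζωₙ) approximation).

Comparing s^2 + 0.4s + 4 to s^2 + 2ζωₙs + ωₙ²: ωₙ = 2 rad/s and ζ = 0.4/(2·2) = 0.1.
ζωₙ = 0.4/2 = 0.2, so t_s ≈ 4/(ζωₙ) = 4/0.2 = 20 s.

t_s ≈ 20 s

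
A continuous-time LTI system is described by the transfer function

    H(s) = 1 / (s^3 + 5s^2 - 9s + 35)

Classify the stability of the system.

unstable

The denominator s^3 + 5s^2 - 9s + 35 factors as (s^2 - 2s + 5)(s + 7), giving poles at s = 1 + 2j, 1 - 2j, -7.
Since the pole(s) at s = 1 + 2j, 1 - 2j lie in the right half-plane, the system is unstable.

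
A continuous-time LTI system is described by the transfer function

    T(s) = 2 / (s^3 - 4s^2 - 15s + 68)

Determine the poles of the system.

s = 4 + j, 4 - j, -4

The poles are the roots of the denominator s^3 - 4s^2 - 15s + 68 = 0.
Trying s = -4: the polynomial evaluates to 0, so (s + 4) is a factor.
Dividing out leaves s^2 - 8s + 17 = 0.
The quadratic formula then gives s = 4 ± 1j.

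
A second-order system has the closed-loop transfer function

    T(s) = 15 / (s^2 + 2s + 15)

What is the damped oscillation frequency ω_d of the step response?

ω_d ≈ 3.742 rad/s

Comparing s^2 + 2s + 15 to s^2 + 2ζωₙs + ωₙ²: ωₙ = √15 ≈ 3.873 rad/s and ζ = 2/(2·√15) ≈ 0.2582.
ζωₙ = 2/2 = 1, so ω_d = ωₙ√(1−ζ²) = √(ωₙ² − (ζωₙ)²) = √(15 − 1²) = √14 ≈ 3.742 rad/s.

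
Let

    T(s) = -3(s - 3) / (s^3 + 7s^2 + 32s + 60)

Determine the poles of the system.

s = -2 ± 4j, -3

The poles are the roots of the denominator s^3 + 7s^2 + 32s + 60 = 0.
Trying s = -3: the polynomial evaluates to 0, so (s + 3) is a factor.
Dividing out leaves s^2 + 4s + 20 = 0.
The quadratic formula then gives s = -2 ± 4j.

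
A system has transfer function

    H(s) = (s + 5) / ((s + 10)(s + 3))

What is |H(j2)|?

|H(j2)| ≈ 0.1465

Substitute s = j2: numerator = 5 + j2, denominator = 26 + j26.
|H(j2)| = |5 + j2| / |26 + j26| = 5.3852 / 36.770 ≈ 0.1465.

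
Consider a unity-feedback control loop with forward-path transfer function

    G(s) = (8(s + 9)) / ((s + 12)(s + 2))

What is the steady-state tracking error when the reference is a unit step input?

e_ss = 0.2500

G(s) has no poles at the origin.
This is a Type 0 system. Kp = lim_{s→0} G(s) = 72/24 = 3.
e_ss = 1/(1 + Kp) = 1/(1 + 3) = 1/4 ≈ 0.2500.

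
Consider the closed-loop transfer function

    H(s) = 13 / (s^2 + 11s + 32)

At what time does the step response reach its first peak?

Comparing s^2 + 11s + 32 to s^2 + 2ζωₙs + ωₙ²: ωₙ = √32 ≈ 5.657 rad/s and ζ = 11/(2·√32) ≈ 0.9723.
ζωₙ = 11/2 = 5.5, so ω_d = ωₙ√(1−ζ²) = √(ωₙ² − (ζωₙ)²) = √(32 − 5.5²) = √1.75 ≈ 1.323 rad/s.
t_p = π/ω_d = π/1.323 ≈ 2.375 s.

t_p ≈ 2.375 s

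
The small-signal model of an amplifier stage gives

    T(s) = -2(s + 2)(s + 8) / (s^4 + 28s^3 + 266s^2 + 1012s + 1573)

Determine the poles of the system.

The poles are the roots of the denominator s^4 + 28s^3 + 266s^2 + 1012s + 1573 = 0.
Trying s = -11: the polynomial evaluates to 0, so (s + 11) is a factor.
Dividing out leaves s^3 + 17s^2 + 79s + 143 = 0.
This factors further as (s^2 + 6s + 13)(s + 11) = 0.

s = -11, -3 + 2j, -3 - 2j, -11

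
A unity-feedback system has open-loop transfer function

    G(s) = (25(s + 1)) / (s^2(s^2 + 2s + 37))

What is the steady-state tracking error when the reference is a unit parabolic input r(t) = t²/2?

e_ss = 1.480

G(s) has 2 poles at the origin.
This is a Type 2 system. Ka = lim_{s→0} s^2·G(s) = 25/37.
e_ss = 1/Ka = 1/(25/37) = 37/25 ≈ 1.480.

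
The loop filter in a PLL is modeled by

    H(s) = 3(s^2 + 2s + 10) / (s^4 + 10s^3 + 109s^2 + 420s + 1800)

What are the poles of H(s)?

The poles are the roots of the denominator s^4 + 10s^3 + 109s^2 + 420s + 1800 = 0.
No real roots exist; factor into two real quadratics: (s^2 + 4s + 40)(s^2 + 6s + 45) = 0.
Each quadratic gives a conjugate pair via the quadratic formula.

s = -2 ± 6j, -3 ± 6j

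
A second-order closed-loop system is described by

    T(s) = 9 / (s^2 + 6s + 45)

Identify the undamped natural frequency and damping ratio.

Compare the denominator to the standard form s^2 + 2ζωₙs + ωₙ².
ωₙ² = 45, so ωₙ = √45 ≈ 6.708 rad/s.
2ζωₙ = 6, so ζ = 6/(2·√45) ≈ 0.4472.
With ζ = 0.4472 the response is underdamped.

ωₙ ≈ 6.708 rad/s, ζ ≈ 0.4472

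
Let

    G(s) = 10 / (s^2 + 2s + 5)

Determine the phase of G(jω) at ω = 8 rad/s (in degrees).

∠G(j8) ≈ -164.8°

At s = j8: numerator = 10, denominator = -59 + j16.
∠G = ∠num − ∠den = 0° − (164.83°) = -164.8°.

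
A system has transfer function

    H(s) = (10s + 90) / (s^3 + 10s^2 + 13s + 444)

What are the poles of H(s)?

The poles are the roots of the denominator s^3 + 10s^2 + 13s + 444 = 0.
Trying s = -12: the polynomial evaluates to 0, so (s + 12) is a factor.
Dividing out leaves s^2 - 2s + 37 = 0.
The quadratic formula then gives s = 1 ± 6j.

s = 1 ± 6j, -12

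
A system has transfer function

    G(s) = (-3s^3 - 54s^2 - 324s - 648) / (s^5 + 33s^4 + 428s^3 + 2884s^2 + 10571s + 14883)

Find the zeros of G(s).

Set the numerator to zero: -3s^3 - 54s^2 - 324s - 648 = 0, i.e. -3·(s^3 + 18s^2 + 108s + 216) = 0.
Factoring: (s + 6)^3 = 0.

s = -6, -6, -6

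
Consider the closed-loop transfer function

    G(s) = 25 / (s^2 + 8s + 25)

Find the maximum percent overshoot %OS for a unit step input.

%OS ≈ 1.52%

Comparing s^2 + 8s + 25 to s^2 + 2ζωₙs + ωₙ²: ωₙ = 5 rad/s and ζ = 8/(2·5) = 0.8.
%OS = 100·exp(−πζ/√(1−ζ²)) = 100·exp(−π·0.8/√(1−0.8²)) ≈ 1.52%.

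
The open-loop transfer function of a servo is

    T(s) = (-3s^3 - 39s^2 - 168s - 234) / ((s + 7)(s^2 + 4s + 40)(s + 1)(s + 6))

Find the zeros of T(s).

Set the numerator to zero: -3s^3 - 39s^2 - 168s - 234 = 0, i.e. -3·(s^3 + 13s^2 + 56s + 78) = 0.
Factoring: (s + 3)(s^2 + 10s + 26) = 0.

s = -3, -5 + j, -5 - j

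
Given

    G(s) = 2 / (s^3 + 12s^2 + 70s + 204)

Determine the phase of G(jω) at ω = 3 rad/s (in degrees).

At s = j3: numerator = 2, denominator = 96 + j183.
∠G = ∠num − ∠den = 0° − (62.319°) = -62.32°.

∠G(j3) ≈ -62.32°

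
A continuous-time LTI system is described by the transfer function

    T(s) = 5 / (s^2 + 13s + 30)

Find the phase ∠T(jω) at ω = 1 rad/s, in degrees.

At s = j1: numerator = 5, denominator = 29 + j13.
∠T = ∠num − ∠den = 0° − (24.146°) = -24.15°.

∠T(j1) ≈ -24.15°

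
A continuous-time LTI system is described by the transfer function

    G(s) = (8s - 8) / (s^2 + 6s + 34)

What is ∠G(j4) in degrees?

∠G(j4) ≈ 50.91°

At s = j4: numerator = -8 + j32, denominator = 18 + j24.
∠G = ∠num − ∠den = 104.04° − (53.130°) = 50.91°.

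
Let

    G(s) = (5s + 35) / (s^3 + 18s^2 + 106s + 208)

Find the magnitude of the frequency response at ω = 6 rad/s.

|G(j6)| ≈ 0.07578

Substitute s = j6: numerator = 35 + j30, denominator = -440 + j420.
|G(j6)| = |35 + j30| / |-440 + j420| = 46.098 / 608.28 ≈ 0.07578.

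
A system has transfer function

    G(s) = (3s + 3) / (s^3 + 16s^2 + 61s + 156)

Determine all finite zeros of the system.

s = -1

Set the numerator to zero: 3s + 3 = 0, i.e. 3·(s + 1) = 0.
So s = -1.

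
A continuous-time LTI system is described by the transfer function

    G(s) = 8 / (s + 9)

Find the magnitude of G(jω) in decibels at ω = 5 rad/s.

Substitute s = j5: numerator = 8, denominator = 9 + j5.
|G(j5)| = |8| / |9 + j5| = 8 / 10.296 ≈ 0.7770.
In decibels: 20·log₁₀(0.7770) ≈ -2.19 dB.

|G(j5)|_dB ≈ -2.19 dB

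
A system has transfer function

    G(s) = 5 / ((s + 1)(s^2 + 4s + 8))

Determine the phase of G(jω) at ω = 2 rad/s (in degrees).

At s = j2: numerator = 5, denominator = -12 + j16.
∠G = ∠num − ∠den = 0° − (126.87°) = -126.9°.

∠G(j2) ≈ -126.9°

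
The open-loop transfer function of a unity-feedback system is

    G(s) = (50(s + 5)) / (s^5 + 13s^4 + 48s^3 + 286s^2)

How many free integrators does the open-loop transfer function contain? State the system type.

Type 2

The denominator has 2 factors of s at the origin (free integrators), so this is a Type 2 system.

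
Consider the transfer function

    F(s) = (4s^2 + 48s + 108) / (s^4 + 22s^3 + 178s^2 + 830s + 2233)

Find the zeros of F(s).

Set the numerator to zero: 4s^2 + 48s + 108 = 0, i.e. 4·(s^2 + 12s + 27) = 0.
Factoring: (s + 3)(s + 9) = 0.

s = -3, -9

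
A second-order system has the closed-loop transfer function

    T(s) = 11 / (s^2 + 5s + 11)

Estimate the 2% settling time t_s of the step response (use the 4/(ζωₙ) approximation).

Comparing s^2 + 5s + 11 to s^2 + 2ζωₙs + ωₙ²: ωₙ = √11 ≈ 3.317 rad/s and ζ = 5/(2·√11) ≈ 0.7538.
ζωₙ = 5/2 = 2.5, so t_s ≈ 4/(ζωₙ) = 4/2.5 = 1.600 s.

t_s ≈ 1.600 s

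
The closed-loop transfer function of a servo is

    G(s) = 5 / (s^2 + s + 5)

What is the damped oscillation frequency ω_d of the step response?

Comparing s^2 + s + 5 to s^2 + 2ζωₙs + ωₙ²: ωₙ = √5 ≈ 2.236 rad/s and ζ = 1/(2·√5) ≈ 0.2236.
ζωₙ = 1/2 = 0.5, so ω_d = ωₙ√(1−ζ²) = √(ωₙ² − (ζωₙ)²) = √(5 − 0.5²) = √4.75 ≈ 2.179 rad/s.

ω_d ≈ 2.179 rad/s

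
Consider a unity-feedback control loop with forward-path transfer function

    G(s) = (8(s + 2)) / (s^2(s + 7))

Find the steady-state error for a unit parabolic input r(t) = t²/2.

G(s) has 2 poles at the origin.
This is a Type 2 system. Ka = lim_{s→0} s^2·G(s) = 16/7.
e_ss = 1/Ka = 1/(16/7) = 7/16 ≈ 0.4375.

e_ss = 0.4375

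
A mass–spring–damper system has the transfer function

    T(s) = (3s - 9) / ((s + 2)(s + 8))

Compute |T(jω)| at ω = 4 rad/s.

Substitute s = j4: numerator = -9 + j12, denominator = j40.
|T(j4)| = |-9 + j12| / |j40| = 15 / 40 = 0.3750.

|T(j4)| = 0.3750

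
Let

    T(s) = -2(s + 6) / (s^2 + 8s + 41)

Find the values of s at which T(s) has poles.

The poles are the roots of the denominator s^2 + 8s + 41 = 0.
Using the quadratic formula: s = (-8 ± √(-100))/2 = -4 ± 5j.

s = -4 ± 5j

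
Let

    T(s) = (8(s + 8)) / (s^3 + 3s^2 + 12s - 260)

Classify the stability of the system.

unstable

The denominator s^3 + 3s^2 + 12s - 260 factors as (s - 5)(s^2 + 8s + 52), giving poles at s = 5, -4 + 6j, -4 - 6j.
Since the pole(s) at s = 5 lie in the right half-plane, the system is unstable.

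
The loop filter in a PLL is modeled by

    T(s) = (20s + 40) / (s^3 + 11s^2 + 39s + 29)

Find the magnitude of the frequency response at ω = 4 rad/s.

|T(j4)| ≈ 0.5158

Substitute s = j4: numerator = 40 + j80, denominator = -147 + j92.
|T(j4)| = |40 + j80| / |-147 + j92| = 89.443 / 173.42 ≈ 0.5158.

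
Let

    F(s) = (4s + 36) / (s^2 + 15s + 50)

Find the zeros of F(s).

Set the numerator to zero: 4s + 36 = 0, i.e. 4·(s + 9) = 0.
So s = -9.

s = -9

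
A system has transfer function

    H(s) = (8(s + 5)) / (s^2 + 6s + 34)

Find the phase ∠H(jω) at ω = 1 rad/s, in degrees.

∠H(j1) ≈ 1.005°

At s = j1: numerator = 40 + j8, denominator = 33 + j6.
∠H = ∠num − ∠den = 11.310° − (10.305°) = 1.005°.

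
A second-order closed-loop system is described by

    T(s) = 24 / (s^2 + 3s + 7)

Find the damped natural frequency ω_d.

ω_d ≈ 2.179 rad/s

Comparing s^2 + 3s + 7 to s^2 + 2ζωₙs + ωₙ²: ωₙ = √7 ≈ 2.646 rad/s and ζ = 3/(2·√7) ≈ 0.5669.
ζωₙ = 3/2 = 1.5, so ω_d = ωₙ√(1−ζ²) = √(ωₙ² − (ζωₙ)²) = √(7 − 1.5²) = √4.75 ≈ 2.179 rad/s.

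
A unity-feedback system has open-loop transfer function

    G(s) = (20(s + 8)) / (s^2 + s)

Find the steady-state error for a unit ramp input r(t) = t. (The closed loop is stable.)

G(s) has one pole at the origin.
This is a Type 1 system. Kv = lim_{s→0} s·G(s) = 160/1.
e_ss = 1/Kv = 1/(160) = 1/160 ≈ 0.006250.

e_ss = 0.006250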